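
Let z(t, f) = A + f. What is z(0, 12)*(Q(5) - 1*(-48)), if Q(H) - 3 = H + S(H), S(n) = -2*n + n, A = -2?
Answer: 510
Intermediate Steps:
S(n) = -n
z(t, f) = -2 + f
Q(H) = 3 (Q(H) = 3 + (H - H) = 3 + 0 = 3)
z(0, 12)*(Q(5) - 1*(-48)) = (-2 + 12)*(3 - 1*(-48)) = 10*(3 + 48) = 10*51 = 510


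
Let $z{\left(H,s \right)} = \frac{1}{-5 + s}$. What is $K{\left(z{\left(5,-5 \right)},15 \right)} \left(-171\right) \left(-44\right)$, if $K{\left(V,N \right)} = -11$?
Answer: $-82764$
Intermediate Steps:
$K{\left(z{\left(5,-5 \right)},15 \right)} \left(-171\right) \left(-44\right) = \left(-11\right) \left(-171\right) \left(-44\right) = 1881 \left(-44\right) = -82764$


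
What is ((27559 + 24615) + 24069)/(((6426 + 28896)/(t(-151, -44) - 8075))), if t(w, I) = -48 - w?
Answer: -303904598/17661 ≈ -17208.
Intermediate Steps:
((27559 + 24615) + 24069)/(((6426 + 28896)/(t(-151, -44) - 8075))) = ((27559 + 24615) + 24069)/(((6426 + 28896)/((-48 - 1*(-151)) - 8075))) = (52174 + 24069)/((35322/((-48 + 151) - 8075))) = 76243/((35322/(103 - 8075))) = 76243/((35322/(-7972))) = 76243/((35322*(-1/7972))) = 76243/(-17661/3986) = 76243*(-3986/17661) = -303904598/17661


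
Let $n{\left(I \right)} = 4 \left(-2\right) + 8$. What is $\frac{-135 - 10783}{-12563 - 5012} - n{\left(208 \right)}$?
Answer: $\frac{10918}{17575} \approx 0.62122$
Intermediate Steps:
$n{\left(I \right)} = 0$ ($n{\left(I \right)} = -8 + 8 = 0$)
$\frac{-135 - 10783}{-12563 - 5012} - n{\left(208 \right)} = \frac{-135 - 10783}{-12563 - 5012} - 0 = - \frac{10918}{-17575} + 0 = \left(-10918\right) \left(- \frac{1}{17575}\right) + 0 = \frac{10918}{17575} + 0 = \frac{10918}{17575}$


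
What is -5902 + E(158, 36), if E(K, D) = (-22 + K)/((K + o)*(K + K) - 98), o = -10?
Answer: -137723102/23335 ≈ -5902.0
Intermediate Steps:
E(K, D) = (-22 + K)/(-98 + 2*K*(-10 + K)) (E(K, D) = (-22 + K)/((K - 10)*(K + K) - 98) = (-22 + K)/((-10 + K)*(2*K) - 98) = (-22 + K)/(2*K*(-10 + K) - 98) = (-22 + K)/(-98 + 2*K*(-10 + K)))
-5902 + E(158, 36) = -5902 + (-22 + 158)/(2*(-49 + 158² - 10*158)) = -5902 + (½)*136/(-49 + 24964 - 1580) = -5902 + (½)*136/23335 = -5902 + (½)*(1/23335)*136 = -5902 + 68/23335 = -137723102/23335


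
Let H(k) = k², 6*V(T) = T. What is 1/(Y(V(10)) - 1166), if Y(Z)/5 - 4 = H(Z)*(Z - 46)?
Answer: -27/47567 ≈ -0.00056762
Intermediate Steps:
V(T) = T/6
Y(Z) = 20 + 5*Z²*(-46 + Z) (Y(Z) = 20 + 5*(Z²*(Z - 46)) = 20 + 5*(Z²*(-46 + Z)) = 20 + 5*Z²*(-46 + Z))
1/(Y(V(10)) - 1166) = 1/((20 - 230*((⅙)*10)² + 5*((⅙)*10)³) - 1166) = 1/((20 - 230*(5/3)² + 5*(5/3)³) - 1166) = 1/((20 - 230*25/9 + 5*(125/27)) - 1166) = 1/((20 - 5750/9 + 625/27) - 1166) = 1/(-16085/27 - 1166) = 1/(-47567/27) = -27/47567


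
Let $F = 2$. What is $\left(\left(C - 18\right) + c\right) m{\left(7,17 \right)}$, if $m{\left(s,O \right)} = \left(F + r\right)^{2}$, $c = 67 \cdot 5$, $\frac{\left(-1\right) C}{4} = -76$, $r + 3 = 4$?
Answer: $5589$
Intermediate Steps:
$r = 1$ ($r = -3 + 4 = 1$)
$C = 304$ ($C = \left(-4\right) \left(-76\right) = 304$)
$c = 335$
$m{\left(s,O \right)} = 9$ ($m{\left(s,O \right)} = \left(2 + 1\right)^{2} = 3^{2} = 9$)
$\left(\left(C - 18\right) + c\right) m{\left(7,17 \right)} = \left(\left(304 - 18\right) + 335\right) 9 = \left(286 + 335\right) 9 = 621 \cdot 9 = 5589$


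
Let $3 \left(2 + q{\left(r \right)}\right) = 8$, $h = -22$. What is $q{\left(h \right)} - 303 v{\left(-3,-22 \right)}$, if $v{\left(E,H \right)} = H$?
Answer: $\frac{20000}{3} \approx 6666.7$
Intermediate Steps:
$q{\left(r \right)} = \frac{2}{3}$ ($q{\left(r \right)} = -2 + \frac{1}{3} \cdot 8 = -2 + \frac{8}{3} = \frac{2}{3}$)
$q{\left(h \right)} - 303 v{\left(-3,-22 \right)} = \frac{2}{3} - -6666 = \frac{2}{3} + 6666 = \frac{20000}{3}$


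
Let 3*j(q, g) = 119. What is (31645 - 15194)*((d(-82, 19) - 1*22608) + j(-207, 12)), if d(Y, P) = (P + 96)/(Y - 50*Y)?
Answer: -4475302813595/12054 ≈ -3.7127e+8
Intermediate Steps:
j(q, g) = 119/3 (j(q, g) = (⅓)*119 = 119/3)
d(Y, P) = -(96 + P)/(49*Y) (d(Y, P) = (96 + P)/((-49*Y)) = (96 + P)*(-1/(49*Y)) = -(96 + P)/(49*Y))
(31645 - 15194)*((d(-82, 19) - 1*22608) + j(-207, 12)) = (31645 - 15194)*(((1/49)*(-96 - 1*19)/(-82) - 1*22608) + 119/3) = 16451*(((1/49)*(-1/82)*(-96 - 19) - 22608) + 119/3) = 16451*(((1/49)*(-1/82)*(-115) - 22608) + 119/3) = 16451*((115/4018 - 22608) + 119/3) = 16451*(-90838829/4018 + 119/3) = 16451*(-272038345/12054) = -4475302813595/12054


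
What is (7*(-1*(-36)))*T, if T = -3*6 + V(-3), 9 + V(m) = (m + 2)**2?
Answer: -6552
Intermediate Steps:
V(m) = -9 + (2 + m)**2 (V(m) = -9 + (m + 2)**2 = -9 + (2 + m)**2)
T = -26 (T = -3*6 + (-9 + (2 - 3)**2) = -18 + (-9 + (-1)**2) = -18 + (-9 + 1) = -18 - 8 = -26)
(7*(-1*(-36)))*T = (7*(-1*(-36)))*(-26) = (7*36)*(-26) = 252*(-26) = -6552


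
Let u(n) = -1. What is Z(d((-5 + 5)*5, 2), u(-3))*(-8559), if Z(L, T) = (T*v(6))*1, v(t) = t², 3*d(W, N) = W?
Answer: 308124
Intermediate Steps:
d(W, N) = W/3
Z(L, T) = 36*T (Z(L, T) = (T*6²)*1 = (T*36)*1 = (36*T)*1 = 36*T)
Z(d((-5 + 5)*5, 2), u(-3))*(-8559) = (36*(-1))*(-8559) = -36*(-8559) = 308124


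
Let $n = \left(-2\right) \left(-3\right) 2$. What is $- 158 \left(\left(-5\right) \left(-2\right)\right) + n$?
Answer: $-1568$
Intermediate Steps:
$n = 12$ ($n = 6 \cdot 2 = 12$)
$- 158 \left(\left(-5\right) \left(-2\right)\right) + n = - 158 \left(\left(-5\right) \left(-2\right)\right) + 12 = \left(-158\right) 10 + 12 = -1580 + 12 = -1568$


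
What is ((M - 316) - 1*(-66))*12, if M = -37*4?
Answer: -4776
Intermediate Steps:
M = -148
((M - 316) - 1*(-66))*12 = ((-148 - 316) - 1*(-66))*12 = (-464 + 66)*12 = -398*12 = -4776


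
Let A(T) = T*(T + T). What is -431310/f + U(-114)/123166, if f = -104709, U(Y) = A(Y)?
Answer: 846126118/195402859 ≈ 4.3302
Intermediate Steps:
A(T) = 2*T**2 (A(T) = T*(2*T) = 2*T**2)
U(Y) = 2*Y**2
-431310/f + U(-114)/123166 = -431310/(-104709) + (2*(-114)**2)/123166 = -431310*(-1/104709) + (2*12996)*(1/123166) = 13070/3173 + 25992*(1/123166) = 13070/3173 + 12996/61583 = 846126118/195402859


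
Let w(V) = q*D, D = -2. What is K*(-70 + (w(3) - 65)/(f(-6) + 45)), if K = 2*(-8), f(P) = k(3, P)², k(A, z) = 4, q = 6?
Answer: 69552/61 ≈ 1140.2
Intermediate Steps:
w(V) = -12 (w(V) = 6*(-2) = -12)
f(P) = 16 (f(P) = 4² = 16)
K = -16
K*(-70 + (w(3) - 65)/(f(-6) + 45)) = -16*(-70 + (-12 - 65)/(16 + 45)) = -16*(-70 - 77/61) = -16*(-4347/61) = 69552/61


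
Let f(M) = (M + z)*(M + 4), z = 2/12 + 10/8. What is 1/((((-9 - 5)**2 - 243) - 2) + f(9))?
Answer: 12/1037 ≈ 0.011572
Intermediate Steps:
z = 17/12 (z = 2*(1/12) + 10*(1/8) = 1/6 + 5/4 = 17/12 ≈ 1.4167)
f(M) = (4 + M)*(17/12 + M) (f(M) = (M + 17/12)*(M + 4) = (17/12 + M)*(4 + M) = (4 + M)*(17/12 + M))
1/((((-9 - 5)**2 - 243) - 2) + f(9)) = 1/((((-9 - 5)**2 - 243) - 2) + (17/3 + 9**2 + (65/12)*9)) = 1/((((-14)**2 - 243) - 2) + (17/3 + 81 + 195/4)) = 1/(((196 - 243) - 2) + 1625/12) = 1/((-47 - 2) + 1625/12) = 1/(-49 + 1625/12) = 1/(1037/12) = 12/1037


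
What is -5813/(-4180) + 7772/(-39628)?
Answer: 49467651/41411260 ≈ 1.1945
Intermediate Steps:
-5813/(-4180) + 7772/(-39628) = -5813*(-1/4180) + 7772*(-1/39628) = 5813/4180 - 1943/9907 = 49467651/41411260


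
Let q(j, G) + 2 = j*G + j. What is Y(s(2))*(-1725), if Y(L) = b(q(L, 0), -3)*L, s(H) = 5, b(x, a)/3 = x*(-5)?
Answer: 388125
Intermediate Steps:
q(j, G) = -2 + j + G*j (q(j, G) = -2 + (j*G + j) = -2 + (G*j + j) = -2 + (j + G*j) = -2 + j + G*j)
b(x, a) = -15*x (b(x, a) = 3*(x*(-5)) = 3*(-5*x) = -15*x)
Y(L) = L*(30 - 15*L) (Y(L) = (-15*(-2 + L + 0*L))*L = (-15*(-2 + L + 0))*L = (-15*(-2 + L))*L = (30 - 15*L)*L = L*(30 - 15*L))
Y(s(2))*(-1725) = (15*5*(2 - 1*5))*(-1725) = (15*5*(2 - 5))*(-1725) = (15*5*(-3))*(-1725) = -225*(-1725) = 388125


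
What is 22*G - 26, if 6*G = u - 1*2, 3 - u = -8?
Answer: 7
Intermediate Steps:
u = 11 (u = 3 - 1*(-8) = 3 + 8 = 11)
G = 3/2 (G = (11 - 1*2)/6 = (11 - 2)/6 = (1/6)*9 = 3/2 ≈ 1.5000)
22*G - 26 = 22*(3/2) - 26 = 33 - 26 = 7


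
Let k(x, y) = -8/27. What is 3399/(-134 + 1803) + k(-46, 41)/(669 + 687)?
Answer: 31107709/15276357 ≈ 2.0363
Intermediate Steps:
k(x, y) = -8/27 (k(x, y) = -8*1/27 = -8/27)
3399/(-134 + 1803) + k(-46, 41)/(669 + 687) = 3399/(-134 + 1803) - 8/(27*(669 + 687)) = 3399/1669 - 8/27/1356 = 3399*(1/1669) - 8/27*1/1356 = 3399/1669 - 2/9153 = 31107709/15276357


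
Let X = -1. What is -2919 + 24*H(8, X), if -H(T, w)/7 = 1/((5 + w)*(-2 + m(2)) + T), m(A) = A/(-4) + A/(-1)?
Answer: -14511/5 ≈ -2902.2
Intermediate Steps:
m(A) = -5*A/4 (m(A) = A*(-1/4) + A*(-1) = -A/4 - A = -5*A/4)
H(T, w) = -7/(-45/2 + T - 9*w/2) (H(T, w) = -7/((5 + w)*(-2 - 5/4*2) + T) = -7/((5 + w)*(-2 - 5/2) + T) = -7/((5 + w)*(-9/2) + T) = -7/((-45/2 - 9*w/2) + T) = -7/(-45/2 + T - 9*w/2))
-2919 + 24*H(8, X) = -2919 + 24*(14/(45 - 2*8 + 9*(-1))) = -2919 + 24*(14/(45 - 16 - 9)) = -2919 + 24*(14/20) = -2919 + 24*(14*(1/20)) = -2919 + 24*(7/10) = -2919 + 84/5 = -14511/5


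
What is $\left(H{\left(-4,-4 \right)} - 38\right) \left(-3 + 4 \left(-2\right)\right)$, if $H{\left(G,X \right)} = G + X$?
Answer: $506$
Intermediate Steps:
$\left(H{\left(-4,-4 \right)} - 38\right) \left(-3 + 4 \left(-2\right)\right) = \left(\left(-4 - 4\right) - 38\right) \left(-3 + 4 \left(-2\right)\right) = \left(-8 - 38\right) \left(-3 - 8\right) = \left(-46\right) \left(-11\right) = 506$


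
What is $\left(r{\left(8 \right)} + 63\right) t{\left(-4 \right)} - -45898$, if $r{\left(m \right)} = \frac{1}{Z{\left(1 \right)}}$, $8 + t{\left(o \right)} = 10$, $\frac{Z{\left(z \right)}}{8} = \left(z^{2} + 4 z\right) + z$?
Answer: $\frac{1104577}{24} \approx 46024.0$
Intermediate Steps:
$Z{\left(z \right)} = 8 z^{2} + 40 z$ ($Z{\left(z \right)} = 8 \left(\left(z^{2} + 4 z\right) + z\right) = 8 \left(z^{2} + 5 z\right) = 8 z^{2} + 40 z$)
$t{\left(o \right)} = 2$ ($t{\left(o \right)} = -8 + 10 = 2$)
$r{\left(m \right)} = \frac{1}{48}$ ($r{\left(m \right)} = \frac{1}{8 \cdot 1 \left(5 + 1\right)} = \frac{1}{8 \cdot 1 \cdot 6} = \frac{1}{48}$)
$\left(r{\left(8 \right)} + 63\right) t{\left(-4 \right)} - -45898 = \left(\frac{1}{48} + 63\right) 2 - -45898 = \frac{3025}{48} \cdot 2 + 45898 = \frac{3025}{24} + 45898 = \frac{1104577}{24}$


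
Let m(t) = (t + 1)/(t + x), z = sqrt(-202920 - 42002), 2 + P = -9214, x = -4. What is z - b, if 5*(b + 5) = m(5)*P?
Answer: 55321/5 + I*sqrt(244922) ≈ 11064.0 + 494.9*I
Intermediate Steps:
P = -9216 (P = -2 - 9214 = -9216)
z = I*sqrt(244922) (z = sqrt(-244922) = I*sqrt(244922) ≈ 494.9*I)
m(t) = (1 + t)/(-4 + t) (m(t) = (t + 1)/(t - 4) = (1 + t)/(-4 + t))
b = -55321/5 (b = -5 + (((1 + 5)/(-4 + 5))*(-9216))/5 = -5 + ((6/1)*(-9216))/5 = -5 + ((1*6)*(-9216))/5 = -5 + (6*(-9216))/5 = -5 + (1/5)*(-55296) = -5 - 55296/5 = -55321/5 ≈ -11064.)
z - b = I*sqrt(244922) - 1*(-55321/5) = I*sqrt(244922) + 55321/5 = 55321/5 + I*sqrt(244922)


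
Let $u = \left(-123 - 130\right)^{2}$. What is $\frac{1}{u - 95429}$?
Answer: $- \frac{1}{31420} \approx -3.1827 \cdot 10^{-5}$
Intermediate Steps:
$u = 64009$ ($u = \left(-253\right)^{2} = 64009$)
$\frac{1}{u - 95429} = \frac{1}{64009 - 95429} = \frac{1}{-31420} = - \frac{1}{31420}$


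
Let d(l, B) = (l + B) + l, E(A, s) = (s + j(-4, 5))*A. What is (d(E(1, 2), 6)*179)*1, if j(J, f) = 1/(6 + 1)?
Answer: 12888/7 ≈ 1841.1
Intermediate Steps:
j(J, f) = ⅐ (j(J, f) = 1/7 = ⅐)
E(A, s) = A*(⅐ + s) (E(A, s) = (s + ⅐)*A = (⅐ + s)*A = A*(⅐ + s))
d(l, B) = B + 2*l (d(l, B) = (B + l) + l = B + 2*l)
(d(E(1, 2), 6)*179)*1 = ((6 + 2*(1*(⅐ + 2)))*179)*1 = ((6 + 2*(1*(15/7)))*179)*1 = ((6 + 2*(15/7))*179)*1 = ((6 + 30/7)*179)*1 = ((72/7)*179)*1 = (12888/7)*1 = 12888/7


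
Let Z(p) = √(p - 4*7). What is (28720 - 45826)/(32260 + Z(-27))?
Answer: -110367912/208141531 + 17106*I*√55/1040707655 ≈ -0.53025 + 0.0001219*I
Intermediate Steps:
Z(p) = √(-28 + p) (Z(p) = √(p - 28) = √(-28 + p))
(28720 - 45826)/(32260 + Z(-27)) = (28720 - 45826)/(32260 + √(-28 - 27)) = -17106/(32260 + √(-55)) = -17106/(32260 + I*√55)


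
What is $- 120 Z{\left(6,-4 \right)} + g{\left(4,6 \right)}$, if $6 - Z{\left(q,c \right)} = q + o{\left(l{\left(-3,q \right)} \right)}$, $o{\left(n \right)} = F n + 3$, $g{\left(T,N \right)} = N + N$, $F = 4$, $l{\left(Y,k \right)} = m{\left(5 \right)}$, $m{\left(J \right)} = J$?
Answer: $2772$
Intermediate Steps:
$l{\left(Y,k \right)} = 5$
$g{\left(T,N \right)} = 2 N$
$o{\left(n \right)} = 3 + 4 n$ ($o{\left(n \right)} = 4 n + 3 = 3 + 4 n$)
$Z{\left(q,c \right)} = -17 - q$ ($Z{\left(q,c \right)} = 6 - \left(q + \left(3 + 4 \cdot 5\right)\right) = 6 - \left(q + \left(3 + 20\right)\right) = 6 - \left(q + 23\right) = 6 - \left(23 + q\right) = -17 - q$)
$- 120 Z{\left(6,-4 \right)} + g{\left(4,6 \right)} = - 120 \left(-17 - 6\right) + 2 \cdot 6 = - 120 \left(-17 - 6\right) + 12 = \left(-120\right) \left(-23\right) + 12 = 2760 + 12 = 2772$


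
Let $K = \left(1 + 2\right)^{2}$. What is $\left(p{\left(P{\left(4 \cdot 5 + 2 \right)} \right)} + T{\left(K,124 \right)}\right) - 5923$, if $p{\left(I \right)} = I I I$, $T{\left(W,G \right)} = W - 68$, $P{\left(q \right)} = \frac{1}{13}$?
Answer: $- \frac{13142453}{2197} \approx -5982.0$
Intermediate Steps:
$P{\left(q \right)} = \frac{1}{13}$
$K = 9$ ($K = 3^{2} = 9$)
$T{\left(W,G \right)} = -68 + W$
$p{\left(I \right)} = I^{3}$ ($p{\left(I \right)} = I^{2} I = I^{3}$)
$\left(p{\left(P{\left(4 \cdot 5 + 2 \right)} \right)} + T{\left(K,124 \right)}\right) - 5923 = \left(\left(\frac{1}{13}\right)^{3} + \left(-68 + 9\right)\right) - 5923 = \left(\frac{1}{2197} - 59\right) - 5923 = - \frac{129622}{2197} - 5923 = - \frac{13142453}{2197}$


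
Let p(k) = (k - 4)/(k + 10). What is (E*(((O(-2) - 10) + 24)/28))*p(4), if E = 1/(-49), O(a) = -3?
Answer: 0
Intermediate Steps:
p(k) = (-4 + k)/(10 + k)
E = -1/49 ≈ -0.020408
(E*(((O(-2) - 10) + 24)/28))*p(4) = (-((-3 - 10) + 24)/(49*28))*((-4 + 4)/(10 + 4)) = (-(-13 + 24)/(49*28))*(0/14) = (-11/(49*28))*((1/14)*0) = -1/49*11/28*0 = -11/1372*0 = 0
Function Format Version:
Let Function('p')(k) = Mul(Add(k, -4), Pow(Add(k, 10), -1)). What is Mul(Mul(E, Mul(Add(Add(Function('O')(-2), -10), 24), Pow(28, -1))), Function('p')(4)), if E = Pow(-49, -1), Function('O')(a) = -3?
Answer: 0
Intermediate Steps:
Function('p')(k) = Mul(Pow(Add(10, k), -1), Add(-4, k)) (Function('p')(k) = Mul(Add(-4, k), Pow(Add(10, k), -1)) = Mul(Pow(Add(10, k), -1), Add(-4, k)))
E = Rational(-1, 49) ≈ -0.020408
Mul(Mul(E, Mul(Add(Add(Function('O')(-2), -10), 24), Pow(28, -1))), Function('p')(4)) = Mul(Mul(Rational(-1, 49), Mul(Add(Add(-3, -10), 24), Pow(28, -1))), Mul(Pow(Add(10, 4), -1), Add(-4, 4))) = Mul(Mul(Rational(-1, 49), Mul(Add(-13, 24), Rational(1, 28))), Mul(Pow(14, -1), 0)) = Mul(Mul(Rational(-1, 49), Mul(11, Rational(1, 28))), Mul(Rational(1, 14), 0)) = Mul(Mul(Rational(-1, 49), Rational(11, 28)), 0) = Mul(Rational(-11, 1372), 0) = 0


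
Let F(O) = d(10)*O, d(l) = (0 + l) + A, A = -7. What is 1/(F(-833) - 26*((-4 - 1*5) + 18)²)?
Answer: -1/4605 ≈ -0.00021716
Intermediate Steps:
d(l) = -7 + l (d(l) = (0 + l) - 7 = l - 7 = -7 + l)
F(O) = 3*O (F(O) = (-7 + 10)*O = 3*O)
1/(F(-833) - 26*((-4 - 1*5) + 18)²) = 1/(3*(-833) - 26*((-4 - 1*5) + 18)²) = 1/(-2499 - 26*((-4 - 5) + 18)²) = 1/(-2499 - 26*(-9 + 18)²) = 1/(-2499 - 26*9²) = 1/(-2499 - 26*81) = 1/(-2499 - 2106) = 1/(-4605) = -1/4605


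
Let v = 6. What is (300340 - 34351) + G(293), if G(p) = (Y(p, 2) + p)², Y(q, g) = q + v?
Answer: 616453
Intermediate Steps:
Y(q, g) = 6 + q (Y(q, g) = q + 6 = 6 + q)
G(p) = (6 + 2*p)² (G(p) = ((6 + p) + p)² = (6 + 2*p)²)
(300340 - 34351) + G(293) = (300340 - 34351) + 4*(3 + 293)² = 265989 + 4*296² = 265989 + 4*87616 = 265989 + 350464 = 616453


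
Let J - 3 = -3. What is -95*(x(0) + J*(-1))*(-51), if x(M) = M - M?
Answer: 0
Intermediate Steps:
J = 0 (J = 3 - 3 = 0)
x(M) = 0
-95*(x(0) + J*(-1))*(-51) = -95*(0 + 0*(-1))*(-51) = -95*(0 + 0)*(-51) = -95*0*(-51) = 0*(-51) = 0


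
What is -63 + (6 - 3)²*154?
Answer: 1323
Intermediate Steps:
-63 + (6 - 3)²*154 = -63 + 3²*154 = -63 + 9*154 = -63 + 1386 = 1323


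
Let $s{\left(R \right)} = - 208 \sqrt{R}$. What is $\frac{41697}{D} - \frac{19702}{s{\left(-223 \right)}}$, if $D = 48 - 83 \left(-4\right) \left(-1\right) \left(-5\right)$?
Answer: $\frac{41697}{1708} - \frac{9851 i \sqrt{223}}{23192} \approx 24.413 - 6.343 i$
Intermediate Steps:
$D = 1708$ ($D = 48 - 83 \cdot 4 \left(-5\right) = 48 - -1660 = 48 + 1660 = 1708$)
$\frac{41697}{D} - \frac{19702}{s{\left(-223 \right)}} = \frac{41697}{1708} - \frac{19702}{\left(-208\right) \sqrt{-223}} = 41697 \cdot \frac{1}{1708} - \frac{19702}{\left(-208\right) i \sqrt{223}} = \frac{41697}{1708} - \frac{19702}{\left(-208\right) i \sqrt{223}} = \frac{41697}{1708} - 19702 \frac{i \sqrt{223}}{46384} = \frac{41697}{1708} - \frac{9851 i \sqrt{223}}{23192}$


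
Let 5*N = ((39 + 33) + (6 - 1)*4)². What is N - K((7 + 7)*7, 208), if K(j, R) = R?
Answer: 7424/5 ≈ 1484.8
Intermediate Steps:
N = 8464/5 (N = ((39 + 33) + (6 - 1)*4)²/5 = (72 + 5*4)²/5 = (72 + 20)²/5 = (⅕)*92² = (⅕)*8464 = 8464/5 ≈ 1692.8)
N - K((7 + 7)*7, 208) = 8464/5 - 1*208 = 8464/5 - 208 = 7424/5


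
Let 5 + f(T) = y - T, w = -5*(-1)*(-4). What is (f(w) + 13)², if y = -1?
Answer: 729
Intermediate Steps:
w = -20 (w = 5*(-4) = -20)
f(T) = -6 - T (f(T) = -5 + (-1 - T) = -6 - T)
(f(w) + 13)² = ((-6 - 1*(-20)) + 13)² = ((-6 + 20) + 13)² = (14 + 13)² = 27² = 729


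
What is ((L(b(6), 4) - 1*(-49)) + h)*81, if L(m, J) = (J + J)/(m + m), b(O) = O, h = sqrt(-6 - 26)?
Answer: 4023 + 324*I*sqrt(2) ≈ 4023.0 + 458.21*I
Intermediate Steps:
h = 4*I*sqrt(2) (h = sqrt(-32) = 4*I*sqrt(2) ≈ 5.6569*I)
L(m, J) = J/m (L(m, J) = (2*J)/((2*m)) = (2*J)*(1/(2*m)) = J/m)
((L(b(6), 4) - 1*(-49)) + h)*81 = ((4/6 - 1*(-49)) + 4*I*sqrt(2))*81 = ((4*(1/6) + 49) + 4*I*sqrt(2))*81 = ((2/3 + 49) + 4*I*sqrt(2))*81 = (149/3 + 4*I*sqrt(2))*81 = 4023 + 324*I*sqrt(2)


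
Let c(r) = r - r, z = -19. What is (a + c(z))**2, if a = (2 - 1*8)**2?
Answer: 1296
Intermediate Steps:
c(r) = 0
a = 36 (a = (2 - 8)**2 = (-6)**2 = 36)
(a + c(z))**2 = (36 + 0)**2 = 36**2 = 1296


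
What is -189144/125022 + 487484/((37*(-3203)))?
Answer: -13893644872/2469413707 ≈ -5.6263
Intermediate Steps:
-189144/125022 + 487484/((37*(-3203))) = -189144*1/125022 + 487484/(-118511) = -31524/20837 + 487484*(-1/118511) = -31524/20837 - 487484/118511 = -13893644872/2469413707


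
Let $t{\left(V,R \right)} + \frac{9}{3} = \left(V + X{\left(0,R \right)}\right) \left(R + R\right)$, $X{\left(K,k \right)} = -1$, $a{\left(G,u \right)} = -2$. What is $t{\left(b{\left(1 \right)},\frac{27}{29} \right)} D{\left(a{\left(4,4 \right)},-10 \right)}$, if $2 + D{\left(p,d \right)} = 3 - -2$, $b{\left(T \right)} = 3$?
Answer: $\frac{63}{29} \approx 2.1724$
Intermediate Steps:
$D{\left(p,d \right)} = 3$ ($D{\left(p,d \right)} = -2 + \left(3 - -2\right) = -2 + \left(3 + 2\right) = -2 + 5 = 3$)
$t{\left(V,R \right)} = -3 + 2 R \left(-1 + V\right)$ ($t{\left(V,R \right)} = -3 + \left(V - 1\right) \left(R + R\right) = -3 + \left(-1 + V\right) 2 R = -3 + 2 R \left(-1 + V\right)$)
$t{\left(b{\left(1 \right)},\frac{27}{29} \right)} D{\left(a{\left(4,4 \right)},-10 \right)} = \left(-3 - 2 \cdot \frac{27}{29} + 2 \cdot \frac{27}{29} \cdot 3\right) 3 = \left(-3 - 2 \cdot 27 \cdot \frac{1}{29} + 2 \cdot 27 \cdot \frac{1}{29} \cdot 3\right) 3 = \left(-3 - \frac{54}{29} + 2 \cdot \frac{27}{29} \cdot 3\right) 3 = \left(-3 - \frac{54}{29} + \frac{162}{29}\right) 3 = \frac{21}{29} \cdot 3 = \frac{63}{29}$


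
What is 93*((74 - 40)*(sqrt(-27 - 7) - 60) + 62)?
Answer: -183954 + 3162*I*sqrt(34) ≈ -1.8395e+5 + 18437.0*I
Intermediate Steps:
93*((74 - 40)*(sqrt(-27 - 7) - 60) + 62) = 93*(34*(sqrt(-34) - 60) + 62) = 93*(34*(I*sqrt(34) - 60) + 62) = 93*(34*(-60 + I*sqrt(34)) + 62) = 93*((-2040 + 34*I*sqrt(34)) + 62) = 93*(-1978 + 34*I*sqrt(34)) = -183954 + 3162*I*sqrt(34)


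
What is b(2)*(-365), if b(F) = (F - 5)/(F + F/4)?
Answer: 438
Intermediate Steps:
b(F) = 4*(-5 + F)/(5*F) (b(F) = (-5 + F)/(F + F*(1/4)) = (-5 + F)/(F + F/4) = (-5 + F)/((5*F/4)) = (-5 + F)*(4/(5*F)) = 4*(-5 + F)/(5*F))
b(2)*(-365) = (4/5 - 4/2)*(-365) = (4/5 - 4*1/2)*(-365) = (4/5 - 2)*(-365) = -6/5*(-365) = 438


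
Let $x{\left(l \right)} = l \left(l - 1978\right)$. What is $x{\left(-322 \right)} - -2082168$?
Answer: $2822768$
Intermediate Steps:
$x{\left(l \right)} = l \left(-1978 + l\right)$
$x{\left(-322 \right)} - -2082168 = - 322 \left(-1978 - 322\right) - -2082168 = \left(-322\right) \left(-2300\right) + 2082168 = 740600 + 2082168 = 2822768$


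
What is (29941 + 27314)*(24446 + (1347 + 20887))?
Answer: 2672663400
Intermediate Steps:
(29941 + 27314)*(24446 + (1347 + 20887)) = 57255*(24446 + 22234) = 57255*46680 = 2672663400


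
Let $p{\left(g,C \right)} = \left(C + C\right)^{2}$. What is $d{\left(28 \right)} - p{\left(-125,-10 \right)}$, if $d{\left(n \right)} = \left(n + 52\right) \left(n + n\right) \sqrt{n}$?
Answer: $-400 + 8960 \sqrt{7} \approx 23306.0$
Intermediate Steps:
$p{\left(g,C \right)} = 4 C^{2}$ ($p{\left(g,C \right)} = \left(2 C\right)^{2} = 4 C^{2}$)
$d{\left(n \right)} = 2 n^{\frac{3}{2}} \left(52 + n\right)$ ($d{\left(n \right)} = \left(52 + n\right) 2 n \sqrt{n} = 2 n \left(52 + n\right) \sqrt{n} = 2 n^{\frac{3}{2}} \left(52 + n\right)$)
$d{\left(28 \right)} - p{\left(-125,-10 \right)} = 2 \cdot 28^{\frac{3}{2}} \left(52 + 28\right) - 4 \left(-10\right)^{2} = 2 \cdot 56 \sqrt{7} \cdot 80 - 4 \cdot 100 = 8960 \sqrt{7} - 400 = -400 + 8960 \sqrt{7}$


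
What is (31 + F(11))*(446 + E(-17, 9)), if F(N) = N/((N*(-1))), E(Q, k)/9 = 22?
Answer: 19320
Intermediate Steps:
E(Q, k) = 198 (E(Q, k) = 9*22 = 198)
F(N) = -1 (F(N) = N/((-N)) = N*(-1/N) = -1)
(31 + F(11))*(446 + E(-17, 9)) = (31 - 1)*(446 + 198) = 30*644 = 19320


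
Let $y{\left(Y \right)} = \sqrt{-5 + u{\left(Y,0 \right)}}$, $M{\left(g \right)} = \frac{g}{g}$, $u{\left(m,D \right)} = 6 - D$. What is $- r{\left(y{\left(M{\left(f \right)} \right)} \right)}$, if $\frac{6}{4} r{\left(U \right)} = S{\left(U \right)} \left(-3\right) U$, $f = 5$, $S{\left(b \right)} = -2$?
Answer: $-4$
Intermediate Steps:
$M{\left(g \right)} = 1$
$y{\left(Y \right)} = 1$ ($y{\left(Y \right)} = \sqrt{-5 + \left(6 - 0\right)} = \sqrt{-5 + \left(6 + 0\right)} = \sqrt{-5 + 6} = \sqrt{1} = 1$)
$r{\left(U \right)} = 4 U$ ($r{\left(U \right)} = \frac{2 \left(-2\right) \left(-3\right) U}{3} = \frac{2 \cdot 6 U}{3} = 4 U$)
$- r{\left(y{\left(M{\left(f \right)} \right)} \right)} = - 4 \cdot 1 = \left(-1\right) 4 = -4$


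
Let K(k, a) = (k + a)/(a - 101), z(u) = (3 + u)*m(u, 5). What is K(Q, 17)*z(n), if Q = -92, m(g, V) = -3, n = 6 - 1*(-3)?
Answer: -225/7 ≈ -32.143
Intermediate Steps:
n = 9 (n = 6 + 3 = 9)
z(u) = -9 - 3*u (z(u) = (3 + u)*(-3) = -9 - 3*u)
K(k, a) = (a + k)/(-101 + a)
K(Q, 17)*z(n) = ((17 - 92)/(-101 + 17))*(-9 - 3*9) = (-75/(-84))*(-9 - 27) = -1/84*(-75)*(-36) = (25/28)*(-36) = -225/7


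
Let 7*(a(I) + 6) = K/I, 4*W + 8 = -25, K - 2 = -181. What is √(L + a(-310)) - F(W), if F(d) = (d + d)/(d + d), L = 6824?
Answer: -1 + √32105668630/2170 ≈ 81.572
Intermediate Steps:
K = -179 (K = 2 - 181 = -179)
W = -33/4 (W = -2 + (¼)*(-25) = -2 - 25/4 = -33/4 ≈ -8.2500)
a(I) = -6 - 179/(7*I) (a(I) = -6 + (-179/I)/7 = -6 - 179/(7*I))
F(d) = 1 (F(d) = (2*d)/((2*d)) = (2*d)*(1/(2*d)) = 1)
√(L + a(-310)) - F(W) = √(6824 + (-6 - 179/7/(-310))) - 1*1 = √(6824 + (-6 - 179/7*(-1/310))) - 1 = √(6824 + (-6 + 179/2170)) - 1 = √(6824 - 12841/2170) - 1 = √(14795239/2170) - 1 = √32105668630/2170 - 1 = -1 + √32105668630/2170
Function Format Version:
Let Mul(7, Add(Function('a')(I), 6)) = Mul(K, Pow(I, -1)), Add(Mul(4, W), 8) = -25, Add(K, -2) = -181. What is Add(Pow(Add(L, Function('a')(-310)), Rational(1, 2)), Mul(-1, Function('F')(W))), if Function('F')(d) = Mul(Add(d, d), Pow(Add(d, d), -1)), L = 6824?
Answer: Add(-1, Mul(Rational(1, 2170), Pow(32105668630, Rational(1, 2)))) ≈ 81.572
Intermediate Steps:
K = -179 (K = Add(2, -181) = -179)
W = Rational(-33, 4) (W = Add(-2, Mul(Rational(1, 4), -25)) = Add(-2, Rational(-25, 4)) = Rational(-33, 4) ≈ -8.2500)
Function('a')(I) = Add(-6, Mul(Rational(-179, 7), Pow(I, -1))) (Function('a')(I) = Add(-6, Mul(Rational(1, 7), Mul(-179, Pow(I, -1)))) = Add(-6, Mul(Rational(-179, 7), Pow(I, -1))))
Function('F')(d) = 1 (Function('F')(d) = Mul(Mul(2, d), Pow(Mul(2, d), -1)) = Mul(Mul(2, d), Mul(Rational(1, 2), Pow(d, -1))) = 1)
Add(Pow(Add(L, Function('a')(-310)), Rational(1, 2)), Mul(-1, Function('F')(W))) = Add(Pow(Add(6824, Add(-6, Mul(Rational(-179, 7), Pow(-310, -1)))), Rational(1, 2)), Mul(-1, 1)) = Add(Pow(Add(6824, Add(-6, Mul(Rational(-179, 7), Rational(-1, 310)))), Rational(1, 2)), -1) = Add(Pow(Add(6824, Add(-6, Rational(179, 2170))), Rational(1, 2)), -1) = Add(Pow(Add(6824, Rational(-12841, 2170)), Rational(1, 2)), -1) = Add(Pow(Rational(14795239, 2170), Rational(1, 2)), -1) = Add(Mul(Rational(1, 2170), Pow(32105668630, Rational(1, 2))), -1) = Add(-1, Mul(Rational(1, 2170), Pow(32105668630, Rational(1, 2))))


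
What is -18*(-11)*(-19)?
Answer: -3762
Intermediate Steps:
-18*(-11)*(-19) = 198*(-19) = -3762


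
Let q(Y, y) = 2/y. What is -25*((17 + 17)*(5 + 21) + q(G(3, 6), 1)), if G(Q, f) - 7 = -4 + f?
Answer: -22150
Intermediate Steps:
G(Q, f) = 3 + f (G(Q, f) = 7 + (-4 + f) = 3 + f)
-25*((17 + 17)*(5 + 21) + q(G(3, 6), 1)) = -25*((17 + 17)*(5 + 21) + 2/1) = -25*(34*26 + 2*1) = -25*(884 + 2) = -25*886 = -22150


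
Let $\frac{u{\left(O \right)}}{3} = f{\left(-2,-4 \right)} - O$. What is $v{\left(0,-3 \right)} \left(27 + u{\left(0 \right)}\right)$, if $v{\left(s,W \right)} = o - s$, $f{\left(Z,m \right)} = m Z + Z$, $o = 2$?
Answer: $90$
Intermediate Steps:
$f{\left(Z,m \right)} = Z + Z m$ ($f{\left(Z,m \right)} = Z m + Z = Z + Z m$)
$v{\left(s,W \right)} = 2 - s$
$u{\left(O \right)} = 18 - 3 O$ ($u{\left(O \right)} = 3 \left(- 2 \left(1 - 4\right) - O\right) = 3 \left(\left(-2\right) \left(-3\right) - O\right) = 3 \left(6 - O\right) = 18 - 3 O$)
$v{\left(0,-3 \right)} \left(27 + u{\left(0 \right)}\right) = \left(2 - 0\right) \left(27 + \left(18 - 0\right)\right) = \left(2 + 0\right) \left(27 + \left(18 + 0\right)\right) = 2 \left(27 + 18\right) = 2 \cdot 45 = 90$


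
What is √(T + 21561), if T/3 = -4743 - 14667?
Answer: I*√36669 ≈ 191.49*I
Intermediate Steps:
T = -58230 (T = 3*(-4743 - 14667) = 3*(-19410) = -58230)
√(T + 21561) = √(-58230 + 21561) = √(-36669) = I*√36669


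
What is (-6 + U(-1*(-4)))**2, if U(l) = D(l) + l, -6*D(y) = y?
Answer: 64/9 ≈ 7.1111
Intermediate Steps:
D(y) = -y/6
U(l) = 5*l/6 (U(l) = -l/6 + l = 5*l/6)
(-6 + U(-1*(-4)))**2 = (-6 + 5*(-1*(-4))/6)**2 = (-6 + (5/6)*4)**2 = (-6 + 10/3)**2 = (-8/3)**2 = 64/9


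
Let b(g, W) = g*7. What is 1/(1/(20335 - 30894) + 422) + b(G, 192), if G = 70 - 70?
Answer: 10559/4455897 ≈ 0.0023697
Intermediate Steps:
G = 0
b(g, W) = 7*g
1/(1/(20335 - 30894) + 422) + b(G, 192) = 1/(1/(20335 - 30894) + 422) + 7*0 = 1/(1/(-10559) + 422) + 0 = 1/(-1/10559 + 422) + 0 = 1/(4455897/10559) + 0 = 10559/4455897 + 0 = 10559/4455897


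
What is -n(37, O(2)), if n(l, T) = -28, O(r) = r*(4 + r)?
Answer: 28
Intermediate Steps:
-n(37, O(2)) = -1*(-28) = 28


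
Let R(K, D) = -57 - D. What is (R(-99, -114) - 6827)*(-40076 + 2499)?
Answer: 254396290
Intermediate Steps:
(R(-99, -114) - 6827)*(-40076 + 2499) = ((-57 - 1*(-114)) - 6827)*(-40076 + 2499) = ((-57 + 114) - 6827)*(-37577) = (57 - 6827)*(-37577) = -6770*(-37577) = 254396290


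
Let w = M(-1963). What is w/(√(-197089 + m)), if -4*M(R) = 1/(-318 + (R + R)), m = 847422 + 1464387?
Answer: √132170/8974871680 ≈ 4.0508e-8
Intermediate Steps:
m = 2311809
M(R) = -1/(4*(-318 + 2*R)) (M(R) = -1/(4*(-318 + (R + R))) = -1/(4*(-318 + 2*R)))
w = 1/16976 (w = -1/(-1272 + 8*(-1963)) = -1/(-1272 - 15704) = -1/(-16976) = -1*(-1/16976) = 1/16976 ≈ 5.8907e-5)
w/(√(-197089 + m)) = 1/(16976*(√(-197089 + 2311809))) = 1/(16976*(√2114720)) = 1/(16976*((4*√132170))) = (√132170/528680)/16976 = √132170/8974871680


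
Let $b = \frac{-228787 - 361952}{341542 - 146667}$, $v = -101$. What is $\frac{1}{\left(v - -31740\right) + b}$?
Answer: $\frac{194875}{6165059386} \approx 3.161 \cdot 10^{-5}$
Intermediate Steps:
$b = - \frac{590739}{194875} \approx -3.0314$
$\frac{1}{\left(v - -31740\right) + b} = \frac{1}{\left(-101 - -31740\right) - \frac{590739}{194875}} = \frac{1}{\left(-101 + 31740\right) - \frac{590739}{194875}} = \frac{1}{31639 - \frac{590739}{194875}} = \frac{1}{\frac{6165059386}{194875}} = \frac{194875}{6165059386}$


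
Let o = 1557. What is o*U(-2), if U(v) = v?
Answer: -3114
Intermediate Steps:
o*U(-2) = 1557*(-2) = -3114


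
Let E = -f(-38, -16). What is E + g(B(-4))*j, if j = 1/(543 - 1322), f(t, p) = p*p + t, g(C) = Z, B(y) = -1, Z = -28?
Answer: -169794/779 ≈ -217.96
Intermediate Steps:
g(C) = -28
f(t, p) = t + p² (f(t, p) = p² + t = t + p²)
E = -218 (E = -(-38 + (-16)²) = -(-38 + 256) = -1*218 = -218)
j = -1/779 (j = 1/(-779) = -1/779 ≈ -0.0012837)
E + g(B(-4))*j = -218 - 28*(-1/779) = -218 + 28/779 = -169794/779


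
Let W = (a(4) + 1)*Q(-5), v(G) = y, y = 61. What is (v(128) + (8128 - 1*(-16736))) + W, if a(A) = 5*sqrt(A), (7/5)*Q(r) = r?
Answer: 174200/7 ≈ 24886.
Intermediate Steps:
v(G) = 61
Q(r) = 5*r/7
W = -275/7 (W = (5*sqrt(4) + 1)*((5/7)*(-5)) = (5*2 + 1)*(-25/7) = (10 + 1)*(-25/7) = 11*(-25/7) = -275/7 ≈ -39.286)
(v(128) + (8128 - 1*(-16736))) + W = (61 + (8128 - 1*(-16736))) - 275/7 = (61 + (8128 + 16736)) - 275/7 = (61 + 24864) - 275/7 = 24925 - 275/7 = 174200/7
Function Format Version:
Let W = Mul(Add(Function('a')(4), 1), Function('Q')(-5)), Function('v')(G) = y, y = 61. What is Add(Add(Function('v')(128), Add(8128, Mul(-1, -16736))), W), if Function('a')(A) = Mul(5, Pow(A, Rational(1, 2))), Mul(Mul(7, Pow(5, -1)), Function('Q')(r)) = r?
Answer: Rational(174200, 7) ≈ 24886.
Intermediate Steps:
Function('v')(G) = 61
Function('Q')(r) = Mul(Rational(5, 7), r)
W = Rational(-275, 7) (W = Mul(Add(Mul(5, Pow(4, Rational(1, 2))), 1), Mul(Rational(5, 7), -5)) = Mul(Add(Mul(5, 2), 1), Rational(-25, 7)) = Mul(Add(10, 1), Rational(-25, 7)) = Mul(11, Rational(-25, 7)) = Rational(-275, 7) ≈ -39.286)
Add(Add(Function('v')(128), Add(8128, Mul(-1, -16736))), W) = Add(Add(61, Add(8128, Mul(-1, -16736))), Rational(-275, 7)) = Add(Add(61, Add(8128, 16736)), Rational(-275, 7)) = Add(Add(61, 24864), Rational(-275, 7)) = Add(24925, Rational(-275, 7)) = Rational(174200, 7)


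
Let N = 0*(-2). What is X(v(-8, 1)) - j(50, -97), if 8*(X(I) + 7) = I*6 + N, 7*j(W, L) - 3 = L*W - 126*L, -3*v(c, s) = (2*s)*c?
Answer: -7396/7 ≈ -1056.6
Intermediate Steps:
N = 0
v(c, s) = -2*c*s/3 (v(c, s) = -2*s*c/3 = -2*c*s/3)
j(W, L) = 3/7 - 18*L + L*W/7 (j(W, L) = 3/7 + (L*W - 126*L)/7 = 3/7 + (-126*L + L*W)/7 = 3/7 + (-18*L + L*W/7) = 3/7 - 18*L + L*W/7)
X(I) = -7 + 3*I/4 (X(I) = -7 + (I*6 + 0)/8 = -7 + (6*I + 0)/8 = -7 + (6*I)/8 = -7 + 3*I/4)
X(v(-8, 1)) - j(50, -97) = (-7 + 3*(-⅔*(-8)*1)/4) - (3/7 - 18*(-97) + (⅐)*(-97)*50) = (-7 + (¾)*(16/3)) - (3/7 + 1746 - 4850/7) = (-7 + 4) - 1*7375/7 = -3 - 7375/7 = -7396/7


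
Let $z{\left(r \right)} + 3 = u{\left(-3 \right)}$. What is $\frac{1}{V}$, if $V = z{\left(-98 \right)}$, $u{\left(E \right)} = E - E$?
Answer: $- \frac{1}{3} \approx -0.33333$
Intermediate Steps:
$u{\left(E \right)} = 0$
$z{\left(r \right)} = -3$ ($z{\left(r \right)} = -3 + 0 = -3$)
$V = -3$
$\frac{1}{V} = \frac{1}{-3} = - \frac{1}{3}$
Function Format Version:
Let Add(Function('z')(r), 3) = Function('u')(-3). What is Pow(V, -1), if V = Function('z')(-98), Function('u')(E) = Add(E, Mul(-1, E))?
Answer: Rational(-1, 3) ≈ -0.33333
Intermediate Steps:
Function('u')(E) = 0
Function('z')(r) = -3 (Function('z')(r) = Add(-3, 0) = -3)
V = -3
Pow(V, -1) = Pow(-3, -1) = Rational(-1, 3)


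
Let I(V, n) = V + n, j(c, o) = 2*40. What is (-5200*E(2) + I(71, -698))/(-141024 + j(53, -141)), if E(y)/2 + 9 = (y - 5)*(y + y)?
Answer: -217773/140944 ≈ -1.5451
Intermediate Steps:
j(c, o) = 80
E(y) = -18 + 4*y*(-5 + y) (E(y) = -18 + 2*((y - 5)*(y + y)) = -18 + 2*((-5 + y)*(2*y)) = -18 + 2*(2*y*(-5 + y)) = -18 + 4*y*(-5 + y))
(-5200*E(2) + I(71, -698))/(-141024 + j(53, -141)) = (-5200*(-18 - 20*2 + 4*2**2) + (71 - 698))/(-141024 + 80) = (-5200*(-18 - 40 + 4*4) - 627)/(-140944) = (-5200*(-18 - 40 + 16) - 627)*(-1/140944) = (-5200*(-42) - 627)*(-1/140944) = (218400 - 627)*(-1/140944) = 217773*(-1/140944) = -217773/140944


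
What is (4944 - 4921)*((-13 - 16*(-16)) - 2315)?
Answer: -47656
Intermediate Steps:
(4944 - 4921)*((-13 - 16*(-16)) - 2315) = 23*((-13 + 256) - 2315) = 23*(243 - 2315) = 23*(-2072) = -47656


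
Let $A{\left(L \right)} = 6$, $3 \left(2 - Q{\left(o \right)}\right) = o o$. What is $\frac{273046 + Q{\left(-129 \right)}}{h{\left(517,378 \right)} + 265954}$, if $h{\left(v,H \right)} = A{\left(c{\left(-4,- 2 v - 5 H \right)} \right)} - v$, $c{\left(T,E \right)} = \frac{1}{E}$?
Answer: $\frac{89167}{88481} \approx 1.0078$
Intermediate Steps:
$Q{\left(o \right)} = 2 - \frac{o^{2}}{3}$ ($Q{\left(o \right)} = 2 - \frac{o o}{3} = 2 - \frac{o^{2}}{3}$)
$h{\left(v,H \right)} = 6 - v$
$\frac{273046 + Q{\left(-129 \right)}}{h{\left(517,378 \right)} + 265954} = \frac{273046 + \left(2 - \frac{\left(-129\right)^{2}}{3}\right)}{\left(6 - 517\right) + 265954} = \frac{273046 + \left(2 - 5547\right)}{\left(6 - 517\right) + 265954} = \frac{273046 + \left(2 - 5547\right)}{-511 + 265954} = \frac{273046 - 5545}{265443} = 267501 \cdot \frac{1}{265443} = \frac{89167}{88481}$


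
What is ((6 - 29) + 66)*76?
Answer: 3268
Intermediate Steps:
((6 - 29) + 66)*76 = (-23 + 66)*76 = 43*76 = 3268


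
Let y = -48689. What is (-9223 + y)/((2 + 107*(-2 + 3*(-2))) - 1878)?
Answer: 14478/683 ≈ 21.198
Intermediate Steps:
(-9223 + y)/((2 + 107*(-2 + 3*(-2))) - 1878) = (-9223 - 48689)/((2 + 107*(-2 + 3*(-2))) - 1878) = -57912/((2 + 107*(-2 - 6)) - 1878) = -57912/((2 + 107*(-8)) - 1878) = -57912/((2 - 856) - 1878) = -57912/(-854 - 1878) = -57912/(-2732) = -57912*(-1/2732) = 14478/683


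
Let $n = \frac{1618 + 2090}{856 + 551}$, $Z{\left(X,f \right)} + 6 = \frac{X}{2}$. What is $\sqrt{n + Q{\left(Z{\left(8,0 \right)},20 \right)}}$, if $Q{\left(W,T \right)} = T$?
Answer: $\frac{2 \sqrt{1244726}}{469} \approx 4.7577$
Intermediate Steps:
$Z{\left(X,f \right)} = -6 + \frac{X}{2}$
$n = \frac{1236}{469}$ ($n = \frac{3708}{1407} = 3708 \cdot \frac{1}{1407} = \frac{1236}{469} \approx 2.6354$)
$\sqrt{n + Q{\left(Z{\left(8,0 \right)},20 \right)}} = \sqrt{\frac{1236}{469} + 20} = \sqrt{\frac{10616}{469}} = \frac{2 \sqrt{1244726}}{469}$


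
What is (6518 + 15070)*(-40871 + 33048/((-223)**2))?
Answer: -43876334386668/49729 ≈ -8.8231e+8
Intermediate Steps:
(6518 + 15070)*(-40871 + 33048/((-223)**2)) = 21588*(-40871 + 33048/49729) = 21588*(-2032440911/49729) = -43876334386668/49729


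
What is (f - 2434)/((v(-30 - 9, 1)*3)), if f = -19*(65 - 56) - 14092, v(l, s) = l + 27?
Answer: 16697/36 ≈ 463.81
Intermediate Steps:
v(l, s) = 27 + l
f = -14263 (f = -19*9 - 14092 = -171 - 14092 = -14263)
(f - 2434)/((v(-30 - 9, 1)*3)) = (-14263 - 2434)/(((27 + (-30 - 9))*3)) = -16697*1/(3*(27 - 39)) = -16697/((-12*3)) = -16697/(-36) = -16697*(-1/36) = 16697/36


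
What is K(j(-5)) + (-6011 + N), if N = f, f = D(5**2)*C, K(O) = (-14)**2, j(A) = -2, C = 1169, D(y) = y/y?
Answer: -4646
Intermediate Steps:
D(y) = 1
K(O) = 196
f = 1169 (f = 1*1169 = 1169)
N = 1169
K(j(-5)) + (-6011 + N) = 196 + (-6011 + 1169) = 196 - 4842 = -4646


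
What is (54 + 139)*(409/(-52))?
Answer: -78937/52 ≈ -1518.0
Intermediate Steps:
(54 + 139)*(409/(-52)) = 193*(409*(-1/52)) = 193*(-409/52) = -78937/52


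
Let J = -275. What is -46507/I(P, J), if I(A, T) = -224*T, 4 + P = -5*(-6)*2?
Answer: -46507/61600 ≈ -0.75498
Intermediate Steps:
P = 56 (P = -4 - 5*(-6)*2 = -4 + 30*2 = -4 + 60 = 56)
-46507/I(P, J) = -46507/((-224*(-275))) = -46507/61600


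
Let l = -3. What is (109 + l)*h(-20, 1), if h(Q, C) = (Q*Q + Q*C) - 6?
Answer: 39644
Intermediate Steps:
h(Q, C) = -6 + Q**2 + C*Q (h(Q, C) = (Q**2 + C*Q) - 6 = -6 + Q**2 + C*Q)
(109 + l)*h(-20, 1) = (109 - 3)*(-6 + (-20)**2 + 1*(-20)) = 106*(-6 + 400 - 20) = 106*374 = 39644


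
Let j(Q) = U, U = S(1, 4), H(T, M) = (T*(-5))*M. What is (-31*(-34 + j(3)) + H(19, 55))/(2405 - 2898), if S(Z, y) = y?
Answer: 4295/493 ≈ 8.7120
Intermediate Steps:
H(T, M) = -5*M*T (H(T, M) = (-5*T)*M = -5*M*T)
U = 4
j(Q) = 4
(-31*(-34 + j(3)) + H(19, 55))/(2405 - 2898) = (-31*(-34 + 4) - 5*55*19)/(2405 - 2898) = (-31*(-30) - 5225)/(-493) = (930 - 5225)*(-1/493) = -4295*(-1/493) = 4295/493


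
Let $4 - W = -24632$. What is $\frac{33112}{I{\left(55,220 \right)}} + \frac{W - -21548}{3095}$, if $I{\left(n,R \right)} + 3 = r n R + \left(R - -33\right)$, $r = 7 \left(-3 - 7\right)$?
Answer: $\frac{3900382036}{262069125} \approx 14.883$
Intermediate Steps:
$W = 24636$ ($W = 4 - -24632 = 4 + 24632 = 24636$)
$r = -70$ ($r = 7 \left(-10\right) = -70$)
$I{\left(n,R \right)} = 30 + R - 70 R n$ ($I{\left(n,R \right)} = -3 + \left(- 70 n R + \left(R - -33\right)\right) = -3 - \left(-33 - R + 70 R n\right) = -3 + \left(33 + R - 70 R n\right) = 30 + R - 70 R n$)
$\frac{33112}{I{\left(55,220 \right)}} + \frac{W - -21548}{3095} = \frac{33112}{30 + 220 - 15400 \cdot 55} + \frac{24636 - -21548}{3095} = \frac{33112}{30 + 220 - 847000} + \left(24636 + 21548\right) \frac{1}{3095} = \frac{33112}{-846750} + 46184 \cdot \frac{1}{3095} = 33112 \left(- \frac{1}{846750}\right) + \frac{46184}{3095} = - \frac{16556}{423375} + \frac{46184}{3095} = \frac{3900382036}{262069125}$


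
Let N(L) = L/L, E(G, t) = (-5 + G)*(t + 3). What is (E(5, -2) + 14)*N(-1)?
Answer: 14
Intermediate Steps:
E(G, t) = (-5 + G)*(3 + t)
N(L) = 1
(E(5, -2) + 14)*N(-1) = ((-15 - 5*(-2) + 3*5 + 5*(-2)) + 14)*1 = ((-15 + 10 + 15 - 10) + 14)*1 = (0 + 14)*1 = 14*1 = 14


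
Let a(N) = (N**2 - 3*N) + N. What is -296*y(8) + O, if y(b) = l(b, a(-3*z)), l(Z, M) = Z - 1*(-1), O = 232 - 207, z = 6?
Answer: -2639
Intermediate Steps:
O = 25
a(N) = N**2 - 2*N
l(Z, M) = 1 + Z (l(Z, M) = Z + 1 = 1 + Z)
y(b) = 1 + b
-296*y(8) + O = -296*(1 + 8) + 25 = -296*9 + 25 = -2664 + 25 = -2639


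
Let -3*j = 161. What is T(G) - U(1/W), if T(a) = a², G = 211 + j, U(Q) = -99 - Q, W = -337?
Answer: 75378466/3033 ≈ 24853.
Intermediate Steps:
j = -161/3 (j = -⅓*161 = -161/3 ≈ -53.667)
G = 472/3 (G = 211 - 161/3 = 472/3 ≈ 157.33)
T(G) - U(1/W) = (472/3)² - (-99 - 1/(-337)) = 222784/9 - (-99 - 1*(-1/337)) = 222784/9 - (-99 + 1/337) = 222784/9 - 1*(-33362/337) = 222784/9 + 33362/337 = 75378466/3033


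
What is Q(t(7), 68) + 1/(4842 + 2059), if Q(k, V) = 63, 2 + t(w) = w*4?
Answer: 434764/6901 ≈ 63.000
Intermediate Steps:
t(w) = -2 + 4*w (t(w) = -2 + w*4 = -2 + 4*w)
Q(t(7), 68) + 1/(4842 + 2059) = 63 + 1/(4842 + 2059) = 63 + 1/6901 = 434764/6901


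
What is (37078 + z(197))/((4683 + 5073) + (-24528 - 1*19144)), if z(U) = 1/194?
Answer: -7193133/6579704 ≈ -1.0932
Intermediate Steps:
z(U) = 1/194
(37078 + z(197))/((4683 + 5073) + (-24528 - 1*19144)) = (37078 + 1/194)/((4683 + 5073) + (-24528 - 1*19144)) = 7193133/(194*(9756 + (-24528 - 19144))) = 7193133/(194*(9756 - 43672)) = (7193133/194)/(-33916) = (7193133/194)*(-1/33916) = -7193133/6579704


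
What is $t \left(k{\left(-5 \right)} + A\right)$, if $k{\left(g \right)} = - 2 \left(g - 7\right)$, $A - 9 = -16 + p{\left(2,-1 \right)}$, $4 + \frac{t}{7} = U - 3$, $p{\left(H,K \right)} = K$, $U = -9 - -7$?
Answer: $-1008$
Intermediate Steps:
$U = -2$ ($U = -9 + 7 = -2$)
$t = -63$ ($t = -28 + 7 \left(-2 - 3\right) = -28 + 7 \left(-5\right) = -28 - 35 = -63$)
$A = -8$ ($A = 9 - 17 = -8$)
$k{\left(g \right)} = 14 - 2 g$ ($k{\left(g \right)} = - 2 \left(-7 + g\right) = 14 - 2 g$)
$t \left(k{\left(-5 \right)} + A\right) = - 63 \left(\left(14 - -10\right) - 8\right) = - 63 \left(\left(14 + 10\right) - 8\right) = - 63 \left(24 - 8\right) = \left(-63\right) 16 = -1008$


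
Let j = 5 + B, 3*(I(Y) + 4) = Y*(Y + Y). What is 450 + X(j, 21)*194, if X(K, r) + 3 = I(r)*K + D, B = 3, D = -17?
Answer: 446650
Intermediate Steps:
I(Y) = -4 + 2*Y²/3 (I(Y) = -4 + (Y*(Y + Y))/3 = -4 + (Y*(2*Y))/3 = -4 + (2*Y²)/3 = -4 + 2*Y²/3)
j = 8 (j = 5 + 3 = 8)
X(K, r) = -20 + K*(-4 + 2*r²/3) (X(K, r) = -3 + ((-4 + 2*r²/3)*K - 17) = -3 + (K*(-4 + 2*r²/3) - 17) = -3 + (-17 + K*(-4 + 2*r²/3)) = -20 + K*(-4 + 2*r²/3))
450 + X(j, 21)*194 = 450 + (-20 + (⅔)*8*(-6 + 21²))*194 = 450 + (-20 + (⅔)*8*(-6 + 441))*194 = 450 + (-20 + (⅔)*8*435)*194 = 450 + (-20 + 2320)*194 = 450 + 2300*194 = 450 + 446200 = 446650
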